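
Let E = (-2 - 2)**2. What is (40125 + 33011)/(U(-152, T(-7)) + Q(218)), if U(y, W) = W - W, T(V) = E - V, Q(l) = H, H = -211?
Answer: -73136/211 ≈ -346.62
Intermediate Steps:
Q(l) = -211
E = 16 (E = (-4)**2 = 16)
T(V) = 16 - V
U(y, W) = 0
(40125 + 33011)/(U(-152, T(-7)) + Q(218)) = (40125 + 33011)/(0 - 211) = 73136/(-211) = 73136*(-1/211) = -73136/211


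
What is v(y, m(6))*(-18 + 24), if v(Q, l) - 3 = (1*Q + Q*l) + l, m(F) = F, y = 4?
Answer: 222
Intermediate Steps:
v(Q, l) = 3 + Q + l + Q*l (v(Q, l) = 3 + ((1*Q + Q*l) + l) = 3 + ((Q + Q*l) + l) = 3 + (Q + l + Q*l) = 3 + Q + l + Q*l)
v(y, m(6))*(-18 + 24) = (3 + 4 + 6 + 4*6)*(-18 + 24) = (3 + 4 + 6 + 24)*6 = 37*6 = 222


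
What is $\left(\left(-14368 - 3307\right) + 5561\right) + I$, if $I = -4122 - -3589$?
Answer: $-12647$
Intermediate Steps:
$I = -533$ ($I = -4122 + 3589 = -533$)
$\left(\left(-14368 - 3307\right) + 5561\right) + I = \left(\left(-14368 - 3307\right) + 5561\right) - 533 = \left(-17675 + 5561\right) - 533 = -12114 - 533 = -12647$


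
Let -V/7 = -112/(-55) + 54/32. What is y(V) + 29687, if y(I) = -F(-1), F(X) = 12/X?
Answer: 29699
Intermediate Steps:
V = -22939/880 (V = -7*(-112/(-55) + 54/32) = -7*(-112*(-1/55) + 54*(1/32)) = -7*(112/55 + 27/16) = -7*3277/880 = -22939/880 ≈ -26.067)
y(I) = 12 (y(I) = -12/(-1) = -12*(-1) = -1*(-12) = 12)
y(V) + 29687 = 12 + 29687 = 29699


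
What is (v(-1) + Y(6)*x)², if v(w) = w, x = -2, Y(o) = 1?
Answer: 9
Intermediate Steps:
(v(-1) + Y(6)*x)² = (-1 + 1*(-2))² = (-1 - 2)² = (-3)² = 9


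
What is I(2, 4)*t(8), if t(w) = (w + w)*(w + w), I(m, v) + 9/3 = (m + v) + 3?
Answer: 1536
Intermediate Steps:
I(m, v) = m + v (I(m, v) = -3 + ((m + v) + 3) = -3 + (3 + m + v) = m + v)
t(w) = 4*w**2 (t(w) = (2*w)*(2*w) = 4*w**2)
I(2, 4)*t(8) = (2 + 4)*(4*8**2) = 6*(4*64) = 6*256 = 1536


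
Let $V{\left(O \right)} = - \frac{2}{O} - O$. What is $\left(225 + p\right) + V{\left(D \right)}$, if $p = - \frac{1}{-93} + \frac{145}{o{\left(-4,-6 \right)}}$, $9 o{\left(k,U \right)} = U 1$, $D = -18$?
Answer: $\frac{14297}{558} \approx 25.622$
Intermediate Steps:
$o{\left(k,U \right)} = \frac{U}{9}$ ($o{\left(k,U \right)} = \frac{U 1}{9} = \frac{U}{9}$)
$p = - \frac{40453}{186}$ ($p = - \frac{1}{-93} + \frac{145}{\frac{1}{9} \left(-6\right)} = \left(-1\right) \left(- \frac{1}{93}\right) + \frac{145}{- \frac{2}{3}} = \frac{1}{93} + 145 \left(- \frac{3}{2}\right) = \frac{1}{93} - \frac{435}{2} = - \frac{40453}{186} \approx -217.49$)
$V{\left(O \right)} = - O - \frac{2}{O}$
$\left(225 + p\right) + V{\left(D \right)} = \left(225 - \frac{40453}{186}\right) - \left(-18 + \frac{2}{-18}\right) = \frac{1397}{186} + \left(18 - - \frac{1}{9}\right) = \frac{1397}{186} + \left(18 + \frac{1}{9}\right) = \frac{1397}{186} + \frac{163}{9} = \frac{14297}{558}$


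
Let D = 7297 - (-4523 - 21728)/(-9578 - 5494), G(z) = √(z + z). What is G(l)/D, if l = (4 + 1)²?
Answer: 75360*√2/109954133 ≈ 0.00096927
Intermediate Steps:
l = 25 (l = 5² = 25)
G(z) = √2*√z (G(z) = √(2*z) = √2*√z)
D = 109954133/15072 (D = 7297 - (-26251)/(-15072) = 7297 - (-26251)*(-1)/15072 = 7297 - 1*26251/15072 = 7297 - 26251/15072 = 109954133/15072 ≈ 7295.3)
G(l)/D = (√2*√25)/(109954133/15072) = (√2*5)*(15072/109954133) = (5*√2)*(15072/109954133) = 75360*√2/109954133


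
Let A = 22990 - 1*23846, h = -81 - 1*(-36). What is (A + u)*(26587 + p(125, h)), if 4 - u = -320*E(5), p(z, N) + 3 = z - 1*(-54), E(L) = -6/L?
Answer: -33079068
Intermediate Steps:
h = -45 (h = -81 + 36 = -45)
p(z, N) = 51 + z (p(z, N) = -3 + (z - 1*(-54)) = -3 + (z + 54) = -3 + (54 + z) = 51 + z)
A = -856 (A = 22990 - 23846 = -856)
u = -380 (u = 4 - (-320)*(-6/5) = 4 - (-320)*(-6*⅕) = 4 - (-320)*(-6)/5 = 4 - 1*384 = 4 - 384 = -380)
(A + u)*(26587 + p(125, h)) = (-856 - 380)*(26587 + (51 + 125)) = -1236*(26587 + 176) = -1236*26763 = -33079068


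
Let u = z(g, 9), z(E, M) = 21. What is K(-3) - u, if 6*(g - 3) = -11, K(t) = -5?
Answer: -26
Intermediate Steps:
g = 7/6 (g = 3 + (1/6)*(-11) = 3 - 11/6 = 7/6 ≈ 1.1667)
u = 21
K(-3) - u = -5 - 1*21 = -5 - 21 = -26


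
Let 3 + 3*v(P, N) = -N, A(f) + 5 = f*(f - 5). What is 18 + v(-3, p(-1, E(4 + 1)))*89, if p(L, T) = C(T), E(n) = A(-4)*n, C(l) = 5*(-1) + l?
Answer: -4521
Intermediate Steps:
A(f) = -5 + f*(-5 + f) (A(f) = -5 + f*(f - 5) = -5 + f*(-5 + f))
C(l) = -5 + l
E(n) = 31*n (E(n) = (-5 + (-4)**2 - 5*(-4))*n = (-5 + 16 + 20)*n = 31*n)
p(L, T) = -5 + T
v(P, N) = -1 - N/3 (v(P, N) = -1 + (-N)/3 = -1 - N/3)
18 + v(-3, p(-1, E(4 + 1)))*89 = 18 + (-1 - (-5 + 31*(4 + 1))/3)*89 = 18 + (-1 - (-5 + 31*5)/3)*89 = 18 + (-1 - (-5 + 155)/3)*89 = 18 + (-1 - 1/3*150)*89 = 18 + (-1 - 50)*89 = 18 - 51*89 = 18 - 4539 = -4521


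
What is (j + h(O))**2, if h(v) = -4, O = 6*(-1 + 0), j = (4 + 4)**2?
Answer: 3600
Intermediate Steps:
j = 64 (j = 8**2 = 64)
O = -6 (O = 6*(-1) = -6)
(j + h(O))**2 = (64 - 4)**2 = 60**2 = 3600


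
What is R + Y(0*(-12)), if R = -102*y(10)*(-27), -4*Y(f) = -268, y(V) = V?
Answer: 27607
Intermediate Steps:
Y(f) = 67 (Y(f) = -1/4*(-268) = 67)
R = 27540 (R = -102*10*(-27) = -1020*(-27) = 27540)
R + Y(0*(-12)) = 27540 + 67 = 27607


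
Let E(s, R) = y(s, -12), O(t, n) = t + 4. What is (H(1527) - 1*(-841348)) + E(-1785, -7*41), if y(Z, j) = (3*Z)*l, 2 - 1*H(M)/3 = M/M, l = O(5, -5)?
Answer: 793156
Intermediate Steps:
O(t, n) = 4 + t
l = 9 (l = 4 + 5 = 9)
H(M) = 3 (H(M) = 6 - 3*M/M = 6 - 3*1 = 6 - 3 = 3)
y(Z, j) = 27*Z (y(Z, j) = (3*Z)*9 = 27*Z)
E(s, R) = 27*s
(H(1527) - 1*(-841348)) + E(-1785, -7*41) = (3 - 1*(-841348)) + 27*(-1785) = (3 + 841348) - 48195 = 841351 - 48195 = 793156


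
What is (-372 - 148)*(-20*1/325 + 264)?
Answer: -137248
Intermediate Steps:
(-372 - 148)*(-20*1/325 + 264) = -520*(-20*1/325 + 264) = -520*(-4/65 + 264) = -520*17156/65 = -137248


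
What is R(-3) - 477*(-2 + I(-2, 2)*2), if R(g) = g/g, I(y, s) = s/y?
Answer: 1909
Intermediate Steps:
R(g) = 1
R(-3) - 477*(-2 + I(-2, 2)*2) = 1 - 477*(-2 + (2/(-2))*2) = 1 - 477*(-2 + (2*(-½))*2) = 1 - 477*(-2 - 1*2) = 1 - 477*(-2 - 2) = 1 - 477*(-4) = 1 + 1908 = 1909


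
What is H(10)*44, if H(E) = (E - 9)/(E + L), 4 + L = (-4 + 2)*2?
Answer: 22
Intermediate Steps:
L = -8 (L = -4 + (-4 + 2)*2 = -4 - 2*2 = -4 - 4 = -8)
H(E) = (-9 + E)/(-8 + E) (H(E) = (E - 9)/(E - 8) = (-9 + E)/(-8 + E))
H(10)*44 = ((-9 + 10)/(-8 + 10))*44 = (1/2)*44 = ((½)*1)*44 = (½)*44 = 22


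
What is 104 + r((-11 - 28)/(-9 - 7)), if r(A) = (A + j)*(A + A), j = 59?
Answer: 51649/128 ≈ 403.51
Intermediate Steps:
r(A) = 2*A*(59 + A) (r(A) = (A + 59)*(A + A) = (59 + A)*(2*A) = 2*A*(59 + A))
104 + r((-11 - 28)/(-9 - 7)) = 104 + 2*((-11 - 28)/(-9 - 7))*(59 + (-11 - 28)/(-9 - 7)) = 104 + 2*(-39/(-16))*(59 - 39/(-16)) = 104 + 2*(-39*(-1/16))*(59 - 39*(-1/16)) = 104 + 2*(39/16)*(59 + 39/16) = 104 + 2*(39/16)*(983/16) = 104 + 38337/128 = 51649/128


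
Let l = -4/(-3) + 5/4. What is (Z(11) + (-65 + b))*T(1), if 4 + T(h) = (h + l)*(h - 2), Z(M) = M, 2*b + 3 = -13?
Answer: 2821/6 ≈ 470.17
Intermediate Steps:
b = -8 (b = -3/2 + (½)*(-13) = -3/2 - 13/2 = -8)
l = 31/12 (l = -4*(-⅓) + 5*(¼) = 4/3 + 5/4 = 31/12 ≈ 2.5833)
T(h) = -4 + (-2 + h)*(31/12 + h) (T(h) = -4 + (h + 31/12)*(h - 2) = -4 + (31/12 + h)*(-2 + h) = -4 + (-2 + h)*(31/12 + h))
(Z(11) + (-65 + b))*T(1) = (11 + (-65 - 8))*(-55/6 + 1² + (7/12)*1) = (11 - 73)*(-55/6 + 1 + 7/12) = -62*(-91/12) = 2821/6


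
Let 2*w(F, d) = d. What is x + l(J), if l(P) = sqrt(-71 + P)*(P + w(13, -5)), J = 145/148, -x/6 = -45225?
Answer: 271350 - 225*I*sqrt(383431)/10952 ≈ 2.7135e+5 - 12.721*I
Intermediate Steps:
w(F, d) = d/2
x = 271350 (x = -6*(-45225) = 271350)
J = 145/148 (J = 145*(1/148) = 145/148 ≈ 0.97973)
l(P) = sqrt(-71 + P)*(-5/2 + P) (l(P) = sqrt(-71 + P)*(P + (1/2)*(-5)) = sqrt(-71 + P)*(P - 5/2) = sqrt(-71 + P)*(-5/2 + P))
x + l(J) = 271350 + sqrt(-71 + 145/148)*(-5/2 + 145/148) = 271350 + sqrt(-10363/148)*(-225/148) = 271350 + (I*sqrt(383431)/74)*(-225/148) = 271350 - 225*I*sqrt(383431)/10952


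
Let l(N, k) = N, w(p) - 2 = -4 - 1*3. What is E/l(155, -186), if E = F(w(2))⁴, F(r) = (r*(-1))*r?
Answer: 78125/31 ≈ 2520.2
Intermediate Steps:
w(p) = -5 (w(p) = 2 + (-4 - 1*3) = 2 + (-4 - 3) = 2 - 7 = -5)
F(r) = -r² (F(r) = (-r)*r = -r²)
E = 390625 (E = (-1*(-5)²)⁴ = (-1*25)⁴ = (-25)⁴ = 390625)
E/l(155, -186) = 390625/155 = 390625*(1/155) = 78125/31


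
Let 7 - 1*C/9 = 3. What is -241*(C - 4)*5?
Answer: -38560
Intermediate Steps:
C = 36 (C = 63 - 9*3 = 63 - 27 = 36)
-241*(C - 4)*5 = -241*(36 - 4)*5 = -7712*5 = -241*160 = -38560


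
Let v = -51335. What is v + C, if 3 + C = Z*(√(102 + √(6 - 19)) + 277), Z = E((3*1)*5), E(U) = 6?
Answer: -49676 + 6*√(102 + I*√13) ≈ -49615.0 + 1.0708*I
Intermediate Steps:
Z = 6
C = 1659 + 6*√(102 + I*√13) (C = -3 + 6*(√(102 + √(6 - 19)) + 277) = -3 + 6*(√(102 + √(-13)) + 277) = -3 + 6*(√(102 + I*√13) + 277) = -3 + 6*(277 + √(102 + I*√13)) = -3 + (1662 + 6*√(102 + I*√13)) = 1659 + 6*√(102 + I*√13) ≈ 1719.6 + 1.0708*I)
v + C = -51335 + (1659 + 6*√(102 + I*√13)) = -49676 + 6*√(102 + I*√13)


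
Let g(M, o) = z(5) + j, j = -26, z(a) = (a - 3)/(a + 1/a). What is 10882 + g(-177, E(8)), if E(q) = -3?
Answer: 141133/13 ≈ 10856.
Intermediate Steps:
z(a) = (-3 + a)/(a + 1/a)
g(M, o) = -333/13 (g(M, o) = 5*(-3 + 5)/(1 + 5**2) - 26 = 5*2/(1 + 25) - 26 = 5*2/26 - 26 = 5*(1/26)*2 - 26 = 5/13 - 26 = -333/13)
10882 + g(-177, E(8)) = 10882 - 333/13 = 141133/13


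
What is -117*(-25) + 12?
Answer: 2937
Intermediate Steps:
-117*(-25) + 12 = 2925 + 12 = 2937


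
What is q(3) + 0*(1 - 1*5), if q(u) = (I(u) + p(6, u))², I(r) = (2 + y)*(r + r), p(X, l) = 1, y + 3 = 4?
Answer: 361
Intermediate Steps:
y = 1 (y = -3 + 4 = 1)
I(r) = 6*r (I(r) = (2 + 1)*(r + r) = 3*(2*r) = 6*r)
q(u) = (1 + 6*u)² (q(u) = (6*u + 1)² = (1 + 6*u)²)
q(3) + 0*(1 - 1*5) = (1 + 6*3)² + 0*(1 - 1*5) = (1 + 18)² + 0*(1 - 5) = 19² + 0*(-4) = 361 + 0 = 361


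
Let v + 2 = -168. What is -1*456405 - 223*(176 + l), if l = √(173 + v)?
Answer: -495653 - 223*√3 ≈ -4.9604e+5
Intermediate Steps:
v = -170 (v = -2 - 168 = -170)
l = √3 (l = √(173 - 170) = √3 ≈ 1.7320)
-1*456405 - 223*(176 + l) = -1*456405 - 223*(176 + √3) = -456405 - (39248 + 223*√3) = -456405 + (-39248 - 223*√3) = -495653 - 223*√3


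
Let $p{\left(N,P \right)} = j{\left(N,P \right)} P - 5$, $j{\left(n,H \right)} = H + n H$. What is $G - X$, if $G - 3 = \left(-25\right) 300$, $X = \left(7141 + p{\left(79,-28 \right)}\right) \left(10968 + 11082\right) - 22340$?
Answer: $-1540309957$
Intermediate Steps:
$j{\left(n,H \right)} = H + H n$
$p{\left(N,P \right)} = -5 + P^{2} \left(1 + N\right)$ ($p{\left(N,P \right)} = P \left(1 + N\right) P - 5 = P^{2} \left(1 + N\right) - 5 = -5 + P^{2} \left(1 + N\right)$)
$X = 1540302460$ ($X = \left(7141 - \left(5 - \left(-28\right)^{2} \left(1 + 79\right)\right)\right) \left(10968 + 11082\right) - 22340 = \left(7141 + \left(-5 + 784 \cdot 80\right)\right) 22050 - 22340 = \left(7141 + \left(-5 + 62720\right)\right) 22050 - 22340 = \left(7141 + 62715\right) 22050 - 22340 = 69856 \cdot 22050 - 22340 = 1540324800 - 22340 = 1540302460$)
$G = -7497$ ($G = 3 - 7500 = -7497$)
$G - X = -7497 - 1540302460 = -1540309957$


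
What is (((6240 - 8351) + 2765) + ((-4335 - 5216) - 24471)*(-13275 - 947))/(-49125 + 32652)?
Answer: -483861538/16473 ≈ -29373.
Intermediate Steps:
(((6240 - 8351) + 2765) + ((-4335 - 5216) - 24471)*(-13275 - 947))/(-49125 + 32652) = ((-2111 + 2765) + (-9551 - 24471)*(-14222))/(-16473) = (654 - 34022*(-14222))*(-1/16473) = (654 + 483860884)*(-1/16473) = 483861538*(-1/16473) = -483861538/16473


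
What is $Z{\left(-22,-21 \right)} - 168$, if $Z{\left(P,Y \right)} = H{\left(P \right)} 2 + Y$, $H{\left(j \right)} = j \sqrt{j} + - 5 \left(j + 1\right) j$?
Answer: $-4809 - 44 i \sqrt{22} \approx -4809.0 - 206.38 i$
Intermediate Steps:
$H{\left(j \right)} = j^{\frac{3}{2}} + j \left(-5 - 5 j\right)$ ($H{\left(j \right)} = j^{\frac{3}{2}} + - 5 \left(1 + j\right) j = j^{\frac{3}{2}} + \left(-5 - 5 j\right) j = j^{\frac{3}{2}} + j \left(-5 - 5 j\right)$)
$Z{\left(P,Y \right)} = Y - 10 P - 10 P^{2} + 2 P^{\frac{3}{2}}$ ($Z{\left(P,Y \right)} = \left(P^{\frac{3}{2}} - 5 P - 5 P^{2}\right) 2 + Y = \left(- 10 P - 10 P^{2} + 2 P^{\frac{3}{2}}\right) + Y = Y - 10 P - 10 P^{2} + 2 P^{\frac{3}{2}}$)
$Z{\left(-22,-21 \right)} - 168 = \left(-21 - -220 - 10 \left(-22\right)^{2} + 2 \left(-22\right)^{\frac{3}{2}}\right) - 168 = \left(-21 + 220 - 4840 + 2 \left(- 22 i \sqrt{22}\right)\right) - 168 = \left(-21 + 220 - 4840 - 44 i \sqrt{22}\right) - 168 = \left(-4641 - 44 i \sqrt{22}\right) - 168 = -4809 - 44 i \sqrt{22}$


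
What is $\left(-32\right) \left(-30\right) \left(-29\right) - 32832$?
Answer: $-60672$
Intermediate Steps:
$\left(-32\right) \left(-30\right) \left(-29\right) - 32832 = 960 \left(-29\right) - 32832 = -27840 - 32832 = -60672$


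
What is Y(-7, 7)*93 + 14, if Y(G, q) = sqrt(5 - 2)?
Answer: 14 + 93*sqrt(3) ≈ 175.08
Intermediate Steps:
Y(G, q) = sqrt(3)
Y(-7, 7)*93 + 14 = sqrt(3)*93 + 14 = 93*sqrt(3) + 14 = 14 + 93*sqrt(3)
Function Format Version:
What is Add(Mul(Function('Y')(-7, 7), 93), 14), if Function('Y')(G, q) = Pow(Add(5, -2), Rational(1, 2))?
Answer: Add(14, Mul(93, Pow(3, Rational(1, 2)))) ≈ 175.08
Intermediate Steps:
Function('Y')(G, q) = Pow(3, Rational(1, 2))
Add(Mul(Function('Y')(-7, 7), 93), 14) = Add(Mul(Pow(3, Rational(1, 2)), 93), 14) = Add(Mul(93, Pow(3, Rational(1, 2))), 14) = Add(14, Mul(93, Pow(3, Rational(1, 2))))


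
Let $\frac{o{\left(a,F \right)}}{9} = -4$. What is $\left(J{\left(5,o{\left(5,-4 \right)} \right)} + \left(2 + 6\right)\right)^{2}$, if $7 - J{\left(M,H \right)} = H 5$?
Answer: $38025$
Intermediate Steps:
$o{\left(a,F \right)} = -36$ ($o{\left(a,F \right)} = 9 \left(-4\right) = -36$)
$J{\left(M,H \right)} = 7 - 5 H$ ($J{\left(M,H \right)} = 7 - H 5 = 7 - 5 H$)
$\left(J{\left(5,o{\left(5,-4 \right)} \right)} + \left(2 + 6\right)\right)^{2} = \left(\left(7 - -180\right) + \left(2 + 6\right)\right)^{2} = \left(\left(7 + 180\right) + 8\right)^{2} = \left(187 + 8\right)^{2} = 195^{2} = 38025$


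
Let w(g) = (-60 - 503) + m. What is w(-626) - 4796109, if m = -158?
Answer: -4796830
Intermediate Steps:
w(g) = -721 (w(g) = (-60 - 503) - 158 = -563 - 158 = -721)
w(-626) - 4796109 = -721 - 4796109 = -4796830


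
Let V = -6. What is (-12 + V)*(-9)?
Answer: 162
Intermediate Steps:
(-12 + V)*(-9) = (-12 - 6)*(-9) = -18*(-9) = 162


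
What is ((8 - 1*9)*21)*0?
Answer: 0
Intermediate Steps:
((8 - 1*9)*21)*0 = ((8 - 9)*21)*0 = -1*21*0 = -21*0 = 0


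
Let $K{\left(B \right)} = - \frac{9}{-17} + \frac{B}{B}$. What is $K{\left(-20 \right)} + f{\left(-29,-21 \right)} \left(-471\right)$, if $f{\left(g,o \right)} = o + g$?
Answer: $\frac{400376}{17} \approx 23552.0$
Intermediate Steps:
$f{\left(g,o \right)} = g + o$
$K{\left(B \right)} = \frac{26}{17}$ ($K{\left(B \right)} = \left(-9\right) \left(- \frac{1}{17}\right) + 1 = \frac{9}{17} + 1 = \frac{26}{17}$)
$K{\left(-20 \right)} + f{\left(-29,-21 \right)} \left(-471\right) = \frac{26}{17} + \left(-29 - 21\right) \left(-471\right) = \frac{26}{17} - -23550 = \frac{26}{17} + 23550 = \frac{400376}{17}$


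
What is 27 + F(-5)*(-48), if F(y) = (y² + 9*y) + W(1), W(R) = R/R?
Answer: 939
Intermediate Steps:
W(R) = 1
F(y) = 1 + y² + 9*y (F(y) = (y² + 9*y) + 1 = 1 + y² + 9*y)
27 + F(-5)*(-48) = 27 + (1 + (-5)² + 9*(-5))*(-48) = 27 + (1 + 25 - 45)*(-48) = 27 - 19*(-48) = 27 + 912 = 939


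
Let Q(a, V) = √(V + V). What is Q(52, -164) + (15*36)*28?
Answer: 15120 + 2*I*√82 ≈ 15120.0 + 18.111*I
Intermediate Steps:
Q(a, V) = √2*√V (Q(a, V) = √(2*V) = √2*√V)
Q(52, -164) + (15*36)*28 = √2*√(-164) + (15*36)*28 = √2*(2*I*√41) + 540*28 = 2*I*√82 + 15120 = 15120 + 2*I*√82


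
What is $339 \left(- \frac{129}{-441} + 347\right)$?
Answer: $\frac{5768876}{49} \approx 1.1773 \cdot 10^{5}$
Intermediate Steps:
$339 \left(- \frac{129}{-441} + 347\right) = 339 \left(\left(-129\right) \left(- \frac{1}{441}\right) + 347\right) = 339 \left(\frac{43}{147} + 347\right) = 339 \cdot \frac{51052}{147} = \frac{5768876}{49}$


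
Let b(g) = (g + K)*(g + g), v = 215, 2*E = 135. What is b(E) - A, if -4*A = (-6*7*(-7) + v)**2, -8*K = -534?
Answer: 82894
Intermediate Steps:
E = 135/2 (E = (1/2)*135 = 135/2 ≈ 67.500)
K = 267/4 (K = -1/8*(-534) = 267/4 ≈ 66.750)
b(g) = 2*g*(267/4 + g) (b(g) = (g + 267/4)*(g + g) = (267/4 + g)*(2*g) = 2*g*(267/4 + g))
A = -259081/4 (A = -(-6*7*(-7) + 215)**2/4 = -(-42*(-7) + 215)**2/4 = -(294 + 215)**2/4 = -1/4*509**2 = -1/4*259081 = -259081/4 ≈ -64770.)
b(E) - A = (1/2)*(135/2)*(267 + 4*(135/2)) - 1*(-259081/4) = (1/2)*(135/2)*(267 + 270) + 259081/4 = (1/2)*(135/2)*537 + 259081/4 = 72495/4 + 259081/4 = 82894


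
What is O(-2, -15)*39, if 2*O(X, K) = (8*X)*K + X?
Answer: 4641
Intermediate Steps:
O(X, K) = X/2 + 4*K*X (O(X, K) = ((8*X)*K + X)/2 = (8*K*X + X)/2 = (X + 8*K*X)/2 = X/2 + 4*K*X)
O(-2, -15)*39 = ((½)*(-2)*(1 + 8*(-15)))*39 = ((½)*(-2)*(1 - 120))*39 = ((½)*(-2)*(-119))*39 = 119*39 = 4641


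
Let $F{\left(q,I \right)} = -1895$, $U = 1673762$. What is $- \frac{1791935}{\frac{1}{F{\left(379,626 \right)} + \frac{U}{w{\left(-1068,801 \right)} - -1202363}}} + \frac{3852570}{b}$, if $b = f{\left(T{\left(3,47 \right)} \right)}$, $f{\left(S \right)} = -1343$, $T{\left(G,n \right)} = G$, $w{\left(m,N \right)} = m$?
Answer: $\frac{1094882072722878253}{322667837} \approx 3.3932 \cdot 10^{9}$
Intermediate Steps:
$b = -1343$
$- \frac{1791935}{\frac{1}{F{\left(379,626 \right)} + \frac{U}{w{\left(-1068,801 \right)} - -1202363}}} + \frac{3852570}{b} = - \frac{1791935}{\frac{1}{-1895 + \frac{1673762}{-1068 - -1202363}}} + \frac{3852570}{-1343} = - \frac{1791935}{\frac{1}{-1895 + \frac{1673762}{-1068 + 1202363}}} + 3852570 \left(- \frac{1}{1343}\right) = - \frac{1791935}{\frac{1}{-1895 + \frac{1673762}{1201295}}} - \frac{3852570}{1343} = - \frac{1791935}{\frac{1}{- \frac{2274780263}{1201295}}} - \frac{3852570}{1343} = - \frac{1791935}{- \frac{1201295}{2274780263}} - \frac{3852570}{1343} = \left(-1791935\right) \left(- \frac{2274780263}{1201295}\right) - \frac{3852570}{1343} = \frac{815251674115781}{240259} - \frac{3852570}{1343} = \frac{1094882072722878253}{322667837}$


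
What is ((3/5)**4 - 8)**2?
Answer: 24196561/390625 ≈ 61.943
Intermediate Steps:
((3/5)**4 - 8)**2 = (81/625 - 8)**2 = (-4919/625)**2 = 24196561/390625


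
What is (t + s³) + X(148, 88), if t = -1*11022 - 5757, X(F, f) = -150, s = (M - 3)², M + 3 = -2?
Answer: 245215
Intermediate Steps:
M = -5 (M = -3 - 2 = -5)
s = 64 (s = (-5 - 3)² = (-8)² = 64)
t = -16779 (t = -11022 - 5757 = -16779)
(t + s³) + X(148, 88) = (-16779 + 64³) - 150 = (-16779 + 262144) - 150 = 245365 - 150 = 245215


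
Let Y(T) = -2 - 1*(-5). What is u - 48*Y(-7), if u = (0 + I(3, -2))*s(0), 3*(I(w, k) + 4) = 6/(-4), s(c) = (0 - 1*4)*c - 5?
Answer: -243/2 ≈ -121.50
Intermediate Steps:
s(c) = -5 - 4*c (s(c) = (0 - 4)*c - 5 = -4*c - 5 = -5 - 4*c)
Y(T) = 3 (Y(T) = -2 + 5 = 3)
I(w, k) = -9/2 (I(w, k) = -4 + (6/(-4))/3 = -4 + (6*(-¼))/3 = -4 + (⅓)*(-3/2) = -4 - ½ = -9/2)
u = 45/2 (u = (0 - 9/2)*(-5 - 4*0) = -9*(-5 + 0)/2 = -9/2*(-5) = 45/2 ≈ 22.500)
u - 48*Y(-7) = 45/2 - 48*3 = 45/2 - 144 = -243/2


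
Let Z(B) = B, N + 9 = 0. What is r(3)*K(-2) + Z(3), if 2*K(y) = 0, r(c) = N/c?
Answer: 3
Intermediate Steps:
N = -9 (N = -9 + 0 = -9)
r(c) = -9/c
K(y) = 0 (K(y) = (½)*0 = 0)
r(3)*K(-2) + Z(3) = -9/3*0 + 3 = -9*⅓*0 + 3 = -3*0 + 3 = 0 + 3 = 3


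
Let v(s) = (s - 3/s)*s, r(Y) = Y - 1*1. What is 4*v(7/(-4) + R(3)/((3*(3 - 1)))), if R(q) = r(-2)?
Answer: 33/4 ≈ 8.2500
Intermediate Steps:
r(Y) = -1 + Y (r(Y) = Y - 1 = -1 + Y)
R(q) = -3 (R(q) = -1 - 2 = -3)
v(s) = s*(s - 3/s)
4*v(7/(-4) + R(3)/((3*(3 - 1)))) = 4*(-3 + (7/(-4) - 3*1/(3*(3 - 1)))**2) = 4*(-3 + (7*(-1/4) - 3/(3*2))**2) = 4*(-3 + (-7/4 - 3/6)**2) = 4*(-3 + (-7/4 - 3*1/6)**2) = 4*(-3 + (-7/4 - 1/2)**2) = 4*(-3 + (-9/4)**2) = 4*(-3 + 81/16) = 4*(33/16) = 33/4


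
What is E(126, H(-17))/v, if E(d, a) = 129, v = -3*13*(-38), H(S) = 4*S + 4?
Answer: 43/494 ≈ 0.087044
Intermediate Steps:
H(S) = 4 + 4*S
v = 1482 (v = -39*(-38) = 1482)
E(126, H(-17))/v = 129/1482 = 129*(1/1482) = 43/494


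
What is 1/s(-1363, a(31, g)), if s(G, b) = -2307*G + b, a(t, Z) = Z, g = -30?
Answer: 1/3144411 ≈ 3.1802e-7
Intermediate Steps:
s(G, b) = b - 2307*G
1/s(-1363, a(31, g)) = 1/(-30 - 2307*(-1363)) = 1/(-30 + 3144441) = 1/3144411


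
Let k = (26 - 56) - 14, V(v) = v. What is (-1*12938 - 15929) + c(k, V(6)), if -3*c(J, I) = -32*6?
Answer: -28803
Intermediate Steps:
k = -44 (k = -30 - 14 = -44)
c(J, I) = 64 (c(J, I) = -(-32)*6/3 = -⅓*(-192) = 64)
(-1*12938 - 15929) + c(k, V(6)) = (-1*12938 - 15929) + 64 = (-12938 - 15929) + 64 = -28867 + 64 = -28803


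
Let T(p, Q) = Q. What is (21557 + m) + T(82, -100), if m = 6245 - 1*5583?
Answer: 22119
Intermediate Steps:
m = 662 (m = 6245 - 5583 = 662)
(21557 + m) + T(82, -100) = (21557 + 662) - 100 = 22219 - 100 = 22119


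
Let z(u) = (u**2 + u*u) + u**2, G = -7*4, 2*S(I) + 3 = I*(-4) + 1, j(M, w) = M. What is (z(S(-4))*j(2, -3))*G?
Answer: -8232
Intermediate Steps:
S(I) = -1 - 2*I (S(I) = -3/2 + (I*(-4) + 1)/2 = -3/2 + (-4*I + 1)/2 = -3/2 + (1 - 4*I)/2 = -3/2 + (1/2 - 2*I) = -1 - 2*I)
G = -28
z(u) = 3*u**2 (z(u) = (u**2 + u**2) + u**2 = 2*u**2 + u**2 = 3*u**2)
(z(S(-4))*j(2, -3))*G = ((3*(-1 - 2*(-4))**2)*2)*(-28) = ((3*(-1 + 8)**2)*2)*(-28) = ((3*7**2)*2)*(-28) = ((3*49)*2)*(-28) = (147*2)*(-28) = 294*(-28) = -8232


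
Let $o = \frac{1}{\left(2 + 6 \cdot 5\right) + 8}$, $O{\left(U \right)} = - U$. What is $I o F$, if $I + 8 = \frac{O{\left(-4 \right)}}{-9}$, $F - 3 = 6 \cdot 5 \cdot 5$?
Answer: $- \frac{323}{10} \approx -32.3$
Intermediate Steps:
$F = 153$ ($F = 3 + 6 \cdot 5 \cdot 5 = 3 + 30 \cdot 5 = 3 + 150 = 153$)
$I = - \frac{76}{9}$ ($I = -8 + \frac{\left(-1\right) \left(-4\right)}{-9} = -8 + 4 \left(- \frac{1}{9}\right) = -8 - \frac{4}{9} = - \frac{76}{9} \approx -8.4444$)
$o = \frac{1}{40}$ ($o = \frac{1}{\left(2 + 30\right) + 8} = \frac{1}{32 + 8} = \frac{1}{40} \approx 0.025$)
$I o F = \left(- \frac{76}{9}\right) \frac{1}{40} \cdot 153 = \left(- \frac{19}{90}\right) 153 = - \frac{323}{10}$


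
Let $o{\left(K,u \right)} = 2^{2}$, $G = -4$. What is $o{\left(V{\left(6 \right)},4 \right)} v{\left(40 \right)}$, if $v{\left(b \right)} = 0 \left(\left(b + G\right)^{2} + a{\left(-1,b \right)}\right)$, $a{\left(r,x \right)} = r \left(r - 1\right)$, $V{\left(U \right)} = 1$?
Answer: $0$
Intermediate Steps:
$a{\left(r,x \right)} = r \left(-1 + r\right)$
$o{\left(K,u \right)} = 4$
$v{\left(b \right)} = 0$ ($v{\left(b \right)} = 0 \left(\left(b - 4\right)^{2} - \left(-1 - 1\right)\right) = 0 \left(\left(-4 + b\right)^{2} - -2\right) = 0 \left(\left(-4 + b\right)^{2} + 2\right) = 0 \left(2 + \left(-4 + b\right)^{2}\right) = 0$)
$o{\left(V{\left(6 \right)},4 \right)} v{\left(40 \right)} = 4 \cdot 0 = 0$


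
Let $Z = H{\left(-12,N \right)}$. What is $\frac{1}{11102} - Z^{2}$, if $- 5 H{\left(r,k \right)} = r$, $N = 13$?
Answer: $- \frac{1598663}{277550} \approx -5.7599$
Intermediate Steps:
$H{\left(r,k \right)} = - \frac{r}{5}$
$Z = \frac{12}{5}$ ($Z = \left(- \frac{1}{5}\right) \left(-12\right) = \frac{12}{5} \approx 2.4$)
$\frac{1}{11102} - Z^{2} = \frac{1}{11102} - \left(\frac{12}{5}\right)^{2} = \frac{1}{11102} - \frac{144}{25} = - \frac{1598663}{277550}$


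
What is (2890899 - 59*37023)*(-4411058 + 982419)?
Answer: -2422477456338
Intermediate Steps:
(2890899 - 59*37023)*(-4411058 + 982419) = (2890899 - 2184357)*(-3428639) = 706542*(-3428639) = -2422477456338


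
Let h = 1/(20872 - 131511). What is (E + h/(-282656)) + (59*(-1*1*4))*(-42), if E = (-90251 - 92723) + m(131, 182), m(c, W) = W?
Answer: -5406437719569919/31272777184 ≈ -1.7288e+5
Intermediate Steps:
h = -1/110639 (h = 1/(-110639) = -1/110639 ≈ -9.0384e-6)
E = -182792 (E = (-90251 - 92723) + 182 = -182974 + 182 = -182792)
(E + h/(-282656)) + (59*(-1*1*4))*(-42) = (-182792 - 1/110639/(-282656)) + (59*(-1*1*4))*(-42) = (-182792 - 1/110639*(-1/282656)) + (59*(-1*4))*(-42) = (-182792 + 1/31272777184) + (59*(-4))*(-42) = -5716413487017727/31272777184 - 236*(-42) = -5716413487017727/31272777184 + 9912 = -5406437719569919/31272777184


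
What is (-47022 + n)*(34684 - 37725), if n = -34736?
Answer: 248626078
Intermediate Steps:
(-47022 + n)*(34684 - 37725) = (-47022 - 34736)*(34684 - 37725) = -81758*(-3041) = 248626078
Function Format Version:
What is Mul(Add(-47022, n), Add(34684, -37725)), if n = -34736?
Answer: 248626078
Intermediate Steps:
Mul(Add(-47022, n), Add(34684, -37725)) = Mul(Add(-47022, -34736), Add(34684, -37725)) = Mul(-81758, -3041) = 248626078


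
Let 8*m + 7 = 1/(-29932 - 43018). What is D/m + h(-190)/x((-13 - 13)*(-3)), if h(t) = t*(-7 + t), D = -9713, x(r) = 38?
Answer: 6171498035/510651 ≈ 12086.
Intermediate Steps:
m = -510651/583600 (m = -7/8 + 1/(8*(-29932 - 43018)) = -7/8 + (⅛)/(-72950) = -7/8 + (⅛)*(-1/72950) = -7/8 - 1/583600 = -510651/583600 ≈ -0.87500)
D/m + h(-190)/x((-13 - 13)*(-3)) = -9713/(-510651/583600) - 190*(-7 - 190)/38 = -9713*(-583600/510651) - 190*(-197)*(1/38) = 5668506800/510651 + 37430*(1/38) = 5668506800/510651 + 985 = 6171498035/510651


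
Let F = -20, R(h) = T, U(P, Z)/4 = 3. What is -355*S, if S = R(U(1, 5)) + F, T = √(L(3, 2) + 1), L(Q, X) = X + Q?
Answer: 7100 - 355*√6 ≈ 6230.4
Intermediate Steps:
L(Q, X) = Q + X
T = √6 (T = √((3 + 2) + 1) = √(5 + 1) = √6 ≈ 2.4495)
U(P, Z) = 12 (U(P, Z) = 4*3 = 12)
R(h) = √6
S = -20 + √6 (S = √6 - 20 = -20 + √6 ≈ -17.551)
-355*S = -355*(-20 + √6) = 7100 - 355*√6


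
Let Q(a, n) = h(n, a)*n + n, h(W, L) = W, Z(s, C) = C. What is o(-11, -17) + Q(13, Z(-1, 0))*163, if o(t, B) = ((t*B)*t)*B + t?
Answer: 34958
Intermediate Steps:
o(t, B) = t + B²*t² (o(t, B) = ((B*t)*t)*B + t = (B*t²)*B + t = B²*t² + t = t + B²*t²)
Q(a, n) = n + n² (Q(a, n) = n*n + n = n² + n = n + n²)
o(-11, -17) + Q(13, Z(-1, 0))*163 = -11*(1 - 11*(-17)²) + (0*(1 + 0))*163 = -11*(1 - 11*289) + (0*1)*163 = -11*(1 - 3179) + 0*163 = -11*(-3178) + 0 = 34958 + 0 = 34958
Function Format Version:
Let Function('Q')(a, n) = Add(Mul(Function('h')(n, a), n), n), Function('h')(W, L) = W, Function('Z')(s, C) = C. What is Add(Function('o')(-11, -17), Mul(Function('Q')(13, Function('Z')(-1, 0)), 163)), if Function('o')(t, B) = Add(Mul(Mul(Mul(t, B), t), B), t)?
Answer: 34958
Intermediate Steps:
Function('o')(t, B) = Add(t, Mul(Pow(B, 2), Pow(t, 2))) (Function('o')(t, B) = Add(Mul(Mul(Mul(B, t), t), B), t) = Add(Mul(Mul(B, Pow(t, 2)), B), t) = Add(Mul(Pow(B, 2), Pow(t, 2)), t) = Add(t, Mul(Pow(B, 2), Pow(t, 2))))
Function('Q')(a, n) = Add(n, Pow(n, 2)) (Function('Q')(a, n) = Add(Mul(n, n), n) = Add(Pow(n, 2), n) = Add(n, Pow(n, 2)))
Add(Function('o')(-11, -17), Mul(Function('Q')(13, Function('Z')(-1, 0)), 163)) = Add(Mul(-11, Add(1, Mul(-11, Pow(-17, 2)))), Mul(Mul(0, Add(1, 0)), 163)) = Add(Mul(-11, Add(1, Mul(-11, 289))), Mul(Mul(0, 1), 163)) = Add(Mul(-11, Add(1, -3179)), Mul(0, 163)) = Add(Mul(-11, -3178), 0) = Add(34958, 0) = 34958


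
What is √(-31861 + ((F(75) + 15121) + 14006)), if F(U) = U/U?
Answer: I*√2733 ≈ 52.278*I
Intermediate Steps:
F(U) = 1
√(-31861 + ((F(75) + 15121) + 14006)) = √(-31861 + ((1 + 15121) + 14006)) = √(-31861 + (15122 + 14006)) = √(-31861 + 29128) = √(-2733) = I*√2733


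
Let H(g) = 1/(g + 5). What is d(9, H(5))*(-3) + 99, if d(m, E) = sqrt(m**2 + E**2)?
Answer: 99 - 3*sqrt(8101)/10 ≈ 71.998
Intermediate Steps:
H(g) = 1/(5 + g)
d(m, E) = sqrt(E**2 + m**2)
d(9, H(5))*(-3) + 99 = sqrt((1/(5 + 5))**2 + 9**2)*(-3) + 99 = sqrt((1/10)**2 + 81)*(-3) + 99 = sqrt(1/100 + 81)*(-3) + 99 = sqrt(8101/100)*(-3) + 99 = (sqrt(8101)/10)*(-3) + 99 = -3*sqrt(8101)/10 + 99 = 99 - 3*sqrt(8101)/10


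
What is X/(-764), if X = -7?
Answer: 7/764 ≈ 0.0091623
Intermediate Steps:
X/(-764) = -7/(-764) = -1/764*(-7) = 7/764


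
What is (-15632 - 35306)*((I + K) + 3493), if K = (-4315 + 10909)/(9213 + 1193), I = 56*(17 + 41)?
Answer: -1786737963360/5203 ≈ -3.4341e+8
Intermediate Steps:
I = 3248 (I = 56*58 = 3248)
K = 3297/5203 (K = 6594/10406 = 6594*(1/10406) = 3297/5203 ≈ 0.63367)
(-15632 - 35306)*((I + K) + 3493) = (-15632 - 35306)*((3248 + 3297/5203) + 3493) = -50938*(16902641/5203 + 3493) = -50938*35076720/5203 = -1786737963360/5203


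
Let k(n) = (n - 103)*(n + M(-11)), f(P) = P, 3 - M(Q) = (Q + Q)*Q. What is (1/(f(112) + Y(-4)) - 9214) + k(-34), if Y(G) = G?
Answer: 3044197/108 ≈ 28187.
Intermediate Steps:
M(Q) = 3 - 2*Q² (M(Q) = 3 - (Q + Q)*Q = 3 - 2*Q*Q = 3 - 2*Q²)
k(n) = (-239 + n)*(-103 + n) (k(n) = (n - 103)*(n + (3 - 2*(-11)²)) = (-103 + n)*(n + (3 - 2*121)) = (-103 + n)*(n + (3 - 242)) = (-103 + n)*(n - 239) = (-103 + n)*(-239 + n) = (-239 + n)*(-103 + n))
(1/(f(112) + Y(-4)) - 9214) + k(-34) = (1/(112 - 4) - 9214) + (24617 + (-34)² - 342*(-34)) = (1/108 - 9214) + (24617 + 1156 + 11628) = (1/108 - 9214) + 37401 = -995111/108 + 37401 = 3044197/108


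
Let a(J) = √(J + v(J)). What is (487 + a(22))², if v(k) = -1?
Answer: (487 + √21)² ≈ 2.4165e+5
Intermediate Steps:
a(J) = √(-1 + J) (a(J) = √(J - 1) = √(-1 + J))
(487 + a(22))² = (487 + √(-1 + 22))² = (487 + √21)²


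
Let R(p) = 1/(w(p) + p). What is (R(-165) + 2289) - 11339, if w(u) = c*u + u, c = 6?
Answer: -11946001/1320 ≈ -9050.0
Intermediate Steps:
w(u) = 7*u (w(u) = 6*u + u = 7*u)
R(p) = 1/(8*p) (R(p) = 1/(7*p + p) = 1/(8*p))
(R(-165) + 2289) - 11339 = ((⅛)/(-165) + 2289) - 11339 = ((⅛)*(-1/165) + 2289) - 11339 = (-1/1320 + 2289) - 11339 = 3021479/1320 - 11339 = -11946001/1320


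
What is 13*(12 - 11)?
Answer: 13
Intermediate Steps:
13*(12 - 11) = 13*1 = 13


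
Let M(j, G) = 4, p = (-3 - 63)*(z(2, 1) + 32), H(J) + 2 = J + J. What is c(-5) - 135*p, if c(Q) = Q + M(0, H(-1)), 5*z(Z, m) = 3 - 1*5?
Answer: 281555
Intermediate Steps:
H(J) = -2 + 2*J (H(J) = -2 + (J + J) = -2 + 2*J)
z(Z, m) = -⅖ (z(Z, m) = (3 - 1*5)/5 = (3 - 5)/5 = (⅕)*(-2) = -⅖)
p = -10428/5 (p = (-3 - 63)*(-⅖ + 32) = -66*158/5 = -10428/5 ≈ -2085.6)
c(Q) = 4 + Q (c(Q) = Q + 4 = 4 + Q)
c(-5) - 135*p = (4 - 5) - 135*(-10428/5) = -1 + 281556 = 281555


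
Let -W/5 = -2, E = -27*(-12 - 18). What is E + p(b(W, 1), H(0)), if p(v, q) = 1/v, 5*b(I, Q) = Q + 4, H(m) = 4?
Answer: 811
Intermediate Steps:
E = 810 (E = -27*(-30) = 810)
W = 10 (W = -5*(-2) = 10)
b(I, Q) = ⅘ + Q/5 (b(I, Q) = (Q + 4)/5 = (4 + Q)/5 = ⅘ + Q/5)
E + p(b(W, 1), H(0)) = 810 + 1/(⅘ + (⅕)*1) = 810 + 1/(⅘ + ⅕) = 810 + 1/1 = 810 + 1 = 811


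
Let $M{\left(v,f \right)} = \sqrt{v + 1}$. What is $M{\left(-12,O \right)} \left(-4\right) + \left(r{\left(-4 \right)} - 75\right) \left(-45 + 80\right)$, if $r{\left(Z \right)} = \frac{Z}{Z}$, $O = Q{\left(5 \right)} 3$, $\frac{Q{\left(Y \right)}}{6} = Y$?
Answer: $-2590 - 4 i \sqrt{11} \approx -2590.0 - 13.266 i$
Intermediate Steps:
$Q{\left(Y \right)} = 6 Y$
$O = 90$ ($O = 6 \cdot 5 \cdot 3 = 30 \cdot 3 = 90$)
$r{\left(Z \right)} = 1$
$M{\left(v,f \right)} = \sqrt{1 + v}$
$M{\left(-12,O \right)} \left(-4\right) + \left(r{\left(-4 \right)} - 75\right) \left(-45 + 80\right) = \sqrt{1 - 12} \left(-4\right) + \left(1 - 75\right) \left(-45 + 80\right) = \sqrt{-11} \left(-4\right) - 2590 = i \sqrt{11} \left(-4\right) - 2590 = - 4 i \sqrt{11} - 2590 = -2590 - 4 i \sqrt{11}$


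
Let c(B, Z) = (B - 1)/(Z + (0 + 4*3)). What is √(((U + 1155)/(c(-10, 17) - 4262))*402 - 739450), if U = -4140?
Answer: 4*I*√78429803990245/41203 ≈ 859.75*I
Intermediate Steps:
c(B, Z) = (-1 + B)/(12 + Z) (c(B, Z) = (-1 + B)/(Z + (0 + 12)) = (-1 + B)/(Z + 12) = (-1 + B)/(12 + Z))
√(((U + 1155)/(c(-10, 17) - 4262))*402 - 739450) = √(((-4140 + 1155)/((-1 - 10)/(12 + 17) - 4262))*402 - 739450) = √(-2985/(-11/29 - 4262)*402 - 739450) = √(-2985/(-123609/29)*402 - 739450) = √(-2985*(-29/123609)*402 - 739450) = √((28855/41203)*402 - 739450) = √(11599710/41203 - 739450) = √(-30455958640/41203) = 4*I*√78429803990245/41203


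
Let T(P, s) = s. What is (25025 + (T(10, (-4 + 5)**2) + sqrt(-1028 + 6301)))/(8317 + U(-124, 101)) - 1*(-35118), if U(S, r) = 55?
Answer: 147016461/4186 + sqrt(5273)/8372 ≈ 35121.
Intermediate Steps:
(25025 + (T(10, (-4 + 5)**2) + sqrt(-1028 + 6301)))/(8317 + U(-124, 101)) - 1*(-35118) = (25025 + ((-4 + 5)**2 + sqrt(-1028 + 6301)))/(8317 + 55) - 1*(-35118) = (25025 + (1**2 + sqrt(5273)))/8372 + 35118 = (25025 + (1 + sqrt(5273)))*(1/8372) + 35118 = (25026 + sqrt(5273))*(1/8372) + 35118 = (12513/4186 + sqrt(5273)/8372) + 35118 = 147016461/4186 + sqrt(5273)/8372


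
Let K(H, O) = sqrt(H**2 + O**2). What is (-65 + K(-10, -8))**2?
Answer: 4389 - 260*sqrt(41) ≈ 2724.2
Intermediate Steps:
(-65 + K(-10, -8))**2 = (-65 + sqrt((-10)**2 + (-8)**2))**2 = (-65 + sqrt(100 + 64))**2 = (-65 + sqrt(164))**2 = (-65 + 2*sqrt(41))**2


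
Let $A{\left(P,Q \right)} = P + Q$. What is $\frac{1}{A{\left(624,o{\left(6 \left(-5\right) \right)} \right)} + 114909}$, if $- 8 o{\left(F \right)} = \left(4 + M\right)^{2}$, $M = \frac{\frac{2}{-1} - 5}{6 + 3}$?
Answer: $\frac{648}{74864543} \approx 8.6556 \cdot 10^{-6}$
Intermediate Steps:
$M = - \frac{7}{9}$ ($M = \frac{2 \left(-1\right) - 5}{9} = \left(-2 - 5\right) \frac{1}{9} = \left(-7\right) \frac{1}{9} = - \frac{7}{9} \approx -0.77778$)
$o{\left(F \right)} = - \frac{841}{648}$ ($o{\left(F \right)} = - \frac{\left(4 - \frac{7}{9}\right)^{2}}{8} = - \frac{\left(\frac{29}{9}\right)^{2}}{8} = \left(- \frac{1}{8}\right) \frac{841}{81} = - \frac{841}{648}$)
$\frac{1}{A{\left(624,o{\left(6 \left(-5\right) \right)} \right)} + 114909} = \frac{1}{\left(624 - \frac{841}{648}\right) + 114909} = \frac{1}{\frac{403511}{648} + 114909} = \frac{1}{\frac{74864543}{648}} = \frac{648}{74864543}$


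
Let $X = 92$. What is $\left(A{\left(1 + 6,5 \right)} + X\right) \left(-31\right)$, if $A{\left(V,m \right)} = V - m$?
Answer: $-2914$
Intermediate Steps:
$\left(A{\left(1 + 6,5 \right)} + X\right) \left(-31\right) = \left(\left(\left(1 + 6\right) - 5\right) + 92\right) \left(-31\right) = \left(\left(7 - 5\right) + 92\right) \left(-31\right) = \left(2 + 92\right) \left(-31\right) = 94 \left(-31\right) = -2914$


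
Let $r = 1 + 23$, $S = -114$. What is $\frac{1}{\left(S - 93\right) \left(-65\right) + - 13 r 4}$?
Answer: $\frac{1}{12207} \approx 8.192 \cdot 10^{-5}$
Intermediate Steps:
$r = 24$
$\frac{1}{\left(S - 93\right) \left(-65\right) + - 13 r 4} = \frac{1}{\left(-114 - 93\right) \left(-65\right) + \left(-13\right) 24 \cdot 4} = \frac{1}{\left(-207\right) \left(-65\right) - 1248} = \frac{1}{13455 - 1248} = \frac{1}{12207}$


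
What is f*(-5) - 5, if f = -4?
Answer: 15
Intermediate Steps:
f*(-5) - 5 = -4*(-5) - 5 = 20 - 5 = 15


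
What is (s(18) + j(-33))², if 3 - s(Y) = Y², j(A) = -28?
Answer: 121801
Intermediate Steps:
s(Y) = 3 - Y²
(s(18) + j(-33))² = ((3 - 1*18²) - 28)² = ((3 - 1*324) - 28)² = ((3 - 324) - 28)² = (-321 - 28)² = (-349)² = 121801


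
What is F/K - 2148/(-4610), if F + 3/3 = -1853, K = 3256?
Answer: -388263/3752540 ≈ -0.10347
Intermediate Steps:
F = -1854 (F = -1 - 1853 = -1854)
F/K - 2148/(-4610) = -1854/3256 - 2148/(-4610) = -1854*1/3256 - 2148*(-1/4610) = -927/1628 + 1074/2305 = -388263/3752540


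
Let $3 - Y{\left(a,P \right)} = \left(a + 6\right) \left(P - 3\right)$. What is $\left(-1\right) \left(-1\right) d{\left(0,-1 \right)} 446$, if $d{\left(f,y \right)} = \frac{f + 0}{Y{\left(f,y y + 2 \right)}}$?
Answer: $0$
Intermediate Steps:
$Y{\left(a,P \right)} = 3 - \left(-3 + P\right) \left(6 + a\right)$ ($Y{\left(a,P \right)} = 3 - \left(a + 6\right) \left(P - 3\right) = 3 - \left(6 + a\right) \left(-3 + P\right) = 3 - \left(-3 + P\right) \left(6 + a\right)$)
$d{\left(f,y \right)} = \frac{f}{9 - 6 y^{2} + 3 f - f \left(2 + y^{2}\right)}$ ($d{\left(f,y \right)} = \frac{f + 0}{21 - 6 \left(y y + 2\right) + 3 f - \left(y y + 2\right) f} = \frac{f}{21 - 6 \left(y^{2} + 2\right) + 3 f - \left(y^{2} + 2\right) f} = \frac{f}{21 - 6 \left(2 + y^{2}\right) + 3 f - \left(2 + y^{2}\right) f} = \frac{f}{21 - \left(12 + 6 y^{2}\right) + 3 f - f \left(2 + y^{2}\right)} = \frac{f}{9 - 6 y^{2} + 3 f - f \left(2 + y^{2}\right)}$)
$\left(-1\right) \left(-1\right) d{\left(0,-1 \right)} 446 = \left(-1\right) \left(-1\right) \left(\left(-1\right) 0 \frac{1}{-9 - 0 + 6 \left(-1\right)^{2} + 0 \left(-1\right)^{2}}\right) 446 = 1 \left(\left(-1\right) 0 \frac{1}{-9 + 0 + 6 \cdot 1 + 0 \cdot 1}\right) 446 = 1 \left(\left(-1\right) 0 \frac{1}{-9 + 0 + 6 + 0}\right) 446 = 1 \left(\left(-1\right) 0 \frac{1}{-3}\right) 446 = 1 \left(\left(-1\right) 0 \left(- \frac{1}{3}\right)\right) 446 = 1 \cdot 0 \cdot 446 = 0 \cdot 446 = 0$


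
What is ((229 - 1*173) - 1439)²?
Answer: 1912689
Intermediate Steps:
((229 - 1*173) - 1439)² = ((229 - 173) - 1439)² = (56 - 1439)² = (-1383)² = 1912689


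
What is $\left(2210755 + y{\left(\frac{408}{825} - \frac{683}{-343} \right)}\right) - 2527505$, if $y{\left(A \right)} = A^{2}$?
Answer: $- \frac{2818134904131021}{8897205625} \approx -3.1674 \cdot 10^{5}$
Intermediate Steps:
$\left(2210755 + y{\left(\frac{408}{825} - \frac{683}{-343} \right)}\right) - 2527505 = \left(2210755 + \left(\frac{408}{825} - \frac{683}{-343}\right)^{2}\right) - 2527505 = \left(2210755 + \left(408 \cdot \frac{1}{825} - - \frac{683}{343}\right)^{2}\right) - 2527505 = \left(2210755 + \left(\frac{136}{275} + \frac{683}{343}\right)^{2}\right) - 2527505 = \left(2210755 + \left(\frac{234473}{94325}\right)^{2}\right) - 2527505 = \left(2210755 + \frac{54977587729}{8897205625}\right) - 2527505 = \frac{19669596799084604}{8897205625} - 2527505 = - \frac{2818134904131021}{8897205625}$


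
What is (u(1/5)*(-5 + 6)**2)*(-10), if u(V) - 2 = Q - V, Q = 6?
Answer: -78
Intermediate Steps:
u(V) = 8 - V (u(V) = 2 + (6 - V) = 8 - V)
(u(1/5)*(-5 + 6)**2)*(-10) = ((8 - 1/5)*(-5 + 6)**2)*(-10) = ((8 - 1*1/5)*1**2)*(-10) = ((8 - 1/5)*1)*(-10) = ((39/5)*1)*(-10) = (39/5)*(-10) = -78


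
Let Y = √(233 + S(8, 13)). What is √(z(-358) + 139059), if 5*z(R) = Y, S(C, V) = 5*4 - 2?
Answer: √(3476475 + 5*√251)/5 ≈ 372.91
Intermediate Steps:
S(C, V) = 18 (S(C, V) = 20 - 2 = 18)
Y = √251 (Y = √(233 + 18) = √251 ≈ 15.843)
z(R) = √251/5
√(z(-358) + 139059) = √(√251/5 + 139059) = √(139059 + √251/5)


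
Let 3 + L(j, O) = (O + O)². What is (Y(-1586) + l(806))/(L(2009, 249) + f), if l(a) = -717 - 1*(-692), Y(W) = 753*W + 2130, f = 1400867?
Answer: -1192153/1648868 ≈ -0.72301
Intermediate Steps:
L(j, O) = -3 + 4*O² (L(j, O) = -3 + (O + O)² = -3 + (2*O)² = -3 + 4*O²)
Y(W) = 2130 + 753*W
l(a) = -25 (l(a) = -717 + 692 = -25)
(Y(-1586) + l(806))/(L(2009, 249) + f) = ((2130 + 753*(-1586)) - 25)/((-3 + 4*249²) + 1400867) = ((2130 - 1194258) - 25)/((-3 + 4*62001) + 1400867) = (-1192128 - 25)/((-3 + 248004) + 1400867) = -1192153/(248001 + 1400867) = -1192153/1648868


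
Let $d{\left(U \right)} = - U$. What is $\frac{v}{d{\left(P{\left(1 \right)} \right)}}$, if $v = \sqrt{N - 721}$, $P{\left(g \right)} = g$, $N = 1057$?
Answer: $- 4 \sqrt{21} \approx -18.33$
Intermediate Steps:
$v = 4 \sqrt{21}$ ($v = \sqrt{1057 - 721} = \sqrt{336} = 4 \sqrt{21} \approx 18.33$)
$\frac{v}{d{\left(P{\left(1 \right)} \right)}} = \frac{4 \sqrt{21}}{\left(-1\right) 1} = \frac{4 \sqrt{21}}{-1} = 4 \sqrt{21} \left(-1\right) = - 4 \sqrt{21}$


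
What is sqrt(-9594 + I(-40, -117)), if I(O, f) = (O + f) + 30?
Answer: I*sqrt(9721) ≈ 98.595*I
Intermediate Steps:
I(O, f) = 30 + O + f
sqrt(-9594 + I(-40, -117)) = sqrt(-9594 + (30 - 40 - 117)) = sqrt(-9594 - 127) = sqrt(-9721) = I*sqrt(9721)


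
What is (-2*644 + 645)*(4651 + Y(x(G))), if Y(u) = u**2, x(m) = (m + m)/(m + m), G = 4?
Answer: -2991236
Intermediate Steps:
x(m) = 1 (x(m) = (2*m)/((2*m)) = (2*m)*(1/(2*m)) = 1)
(-2*644 + 645)*(4651 + Y(x(G))) = (-2*644 + 645)*(4651 + 1**2) = (-1288 + 645)*(4651 + 1) = -643*4652 = -2991236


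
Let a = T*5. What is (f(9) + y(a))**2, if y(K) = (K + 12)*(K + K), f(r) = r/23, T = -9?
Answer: 4667485761/529 ≈ 8.8232e+6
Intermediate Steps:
f(r) = r/23 (f(r) = r*(1/23) = r/23)
a = -45 (a = -9*5 = -45)
y(K) = 2*K*(12 + K) (y(K) = (12 + K)*(2*K) = 2*K*(12 + K))
(f(9) + y(a))**2 = ((1/23)*9 + 2*(-45)*(12 - 45))**2 = (9/23 + 2*(-45)*(-33))**2 = (9/23 + 2970)**2 = (68319/23)**2 = 4667485761/529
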